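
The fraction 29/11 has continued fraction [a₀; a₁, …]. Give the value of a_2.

1

29 ÷ 11 → quotient 2, remainder 7
11 ÷ 7 → quotient 1, remainder 4
7 ÷ 4 → quotient 1, remainder 3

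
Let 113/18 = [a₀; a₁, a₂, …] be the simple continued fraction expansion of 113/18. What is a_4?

113 ÷ 18 → quotient 6, remainder 5
18 ÷ 5 → quotient 3, remainder 3
5 ÷ 3 → quotient 1, remainder 2
3 ÷ 2 → quotient 1, remainder 1
2 ÷ 1 → quotient 2, remainder 0

2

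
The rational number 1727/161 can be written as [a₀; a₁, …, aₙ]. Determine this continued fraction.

⌊1727/161⌋ = 10, remainder 117
⌊161/117⌋ = 1, remainder 44
⌊117/44⌋ = 2, remainder 29
⌊44/29⌋ = 1, remainder 15
⌊29/15⌋ = 1, remainder 14
⌊15/14⌋ = 1, remainder 1
⌊14/1⌋ = 14, remainder 0

[10; 1, 2, 1, 1, 1, 14]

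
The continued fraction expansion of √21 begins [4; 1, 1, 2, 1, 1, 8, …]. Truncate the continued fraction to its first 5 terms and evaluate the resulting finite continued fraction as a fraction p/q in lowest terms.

Compute successive convergents:
a_0 = 4: 4/1
a_1 = 1: 5/1
a_2 = 1: 9/2
a_3 = 2: 23/5
a_4 = 1: 32/7

32/7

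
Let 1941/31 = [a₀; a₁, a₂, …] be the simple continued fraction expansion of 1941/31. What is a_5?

1941 = 62·31 + 19, so a_0 = 62
31 = 1·19 + 12, so a_1 = 1
19 = 1·12 + 7, so a_2 = 1
12 = 1·7 + 5, so a_3 = 1
7 = 1·5 + 2, so a_4 = 1
5 = 2·2 + 1, so a_5 = 2

2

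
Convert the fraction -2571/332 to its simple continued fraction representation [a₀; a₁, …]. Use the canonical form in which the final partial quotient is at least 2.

[-8; 3, 1, 9, 1, 1, 1, 2]

-2571 = -8·332 + 85, so a_0 = -8
332 = 3·85 + 77, so a_1 = 3
85 = 1·77 + 8, so a_2 = 1
77 = 9·8 + 5, so a_3 = 9
8 = 1·5 + 3, so a_4 = 1
5 = 1·3 + 2, so a_5 = 1
3 = 1·2 + 1, so a_6 = 1
2 = 2·1 + 0, so a_7 = 2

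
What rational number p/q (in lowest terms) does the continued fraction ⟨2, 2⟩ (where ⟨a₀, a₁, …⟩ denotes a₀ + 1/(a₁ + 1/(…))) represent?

Compute successive convergents:
a_0 = 2: 2/1
a_1 = 2: 5/2

5/2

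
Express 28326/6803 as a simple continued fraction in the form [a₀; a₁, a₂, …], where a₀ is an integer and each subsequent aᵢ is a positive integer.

[4; 6, 9, 2, 1, 3, 3, 3]

Apply division with remainder until the remainder is 0:
28326 = 4·6803 + 1114, so a_0 = 4
6803 = 6·1114 + 119, so a_1 = 6
1114 = 9·119 + 43, so a_2 = 9
119 = 2·43 + 33, so a_3 = 2
43 = 1·33 + 10, so a_4 = 1
33 = 3·10 + 3, so a_5 = 3
10 = 3·3 + 1, so a_6 = 3
3 = 3·1 + 0, so a_7 = 3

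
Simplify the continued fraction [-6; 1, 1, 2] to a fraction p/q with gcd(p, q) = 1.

a_0 = -6: -6/1
a_1 = 1: -5/1
a_2 = 1: -11/2
a_3 = 2: -27/5

-27/5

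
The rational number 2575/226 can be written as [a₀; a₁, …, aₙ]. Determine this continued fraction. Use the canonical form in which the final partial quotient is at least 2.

[11; 2, 1, 1, 5, 1, 6]

2575 ÷ 226 → quotient 11, remainder 89
226 ÷ 89 → quotient 2, remainder 48
89 ÷ 48 → quotient 1, remainder 41
48 ÷ 41 → quotient 1, remainder 7
41 ÷ 7 → quotient 5, remainder 6
7 ÷ 6 → quotient 1, remainder 1
6 ÷ 1 → quotient 6, remainder 0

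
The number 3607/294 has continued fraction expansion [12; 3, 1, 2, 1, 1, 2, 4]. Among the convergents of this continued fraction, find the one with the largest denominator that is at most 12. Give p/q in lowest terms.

a_0 = 12: 12/1  (≤ bound)
a_1 = 3: 37/3  (≤ bound)
a_2 = 1: 49/4  (≤ bound)
a_3 = 2: 135/11  (≤ bound)
a_4 = 1: 184/15  (> 12, stop)

135/11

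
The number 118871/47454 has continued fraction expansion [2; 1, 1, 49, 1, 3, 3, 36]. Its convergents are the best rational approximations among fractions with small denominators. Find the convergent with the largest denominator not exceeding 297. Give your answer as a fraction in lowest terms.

253/101

a_0 = 2: 2/1  (≤ bound)
a_1 = 1: 3/1  (≤ bound)
a_2 = 1: 5/2  (≤ bound)
a_3 = 49: 248/99  (≤ bound)
a_4 = 1: 253/101  (≤ bound)
a_5 = 3: 1007/402  (> 297, stop)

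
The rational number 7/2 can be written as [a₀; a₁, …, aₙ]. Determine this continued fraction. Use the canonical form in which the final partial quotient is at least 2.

[3; 2]

7 = 3·2 + 1, so a_0 = 3
2 = 2·1 + 0, so a_1 = 2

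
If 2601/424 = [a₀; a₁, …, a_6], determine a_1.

7

Apply division with remainder until the remainder is 0:
2601 = 6·424 + 57, so a_0 = 6
424 = 7·57 + 25, so a_1 = 7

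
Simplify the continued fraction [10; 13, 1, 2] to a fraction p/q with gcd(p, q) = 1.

413/41

Starting at the tail and folding back:
Start with 2.
1 + 1/(2/1) = 1 + 1/2 = 3/2
13 + 1/(3/2) = 13 + 2/3 = 41/3
10 + 1/(41/3) = 10 + 3/41 = 413/41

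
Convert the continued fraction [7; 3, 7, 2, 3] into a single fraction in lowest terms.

1193/163

Work from the innermost term outward:
Start with 3.
2 + 1/(3/1) = 2 + 1/3 = 7/3
7 + 1/(7/3) = 7 + 3/7 = 52/7
3 + 1/(52/7) = 3 + 7/52 = 163/52
7 + 1/(163/52) = 7 + 52/163 = 1193/163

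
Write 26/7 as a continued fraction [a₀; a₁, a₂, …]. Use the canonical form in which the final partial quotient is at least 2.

[3; 1, 2, 2]

26 ÷ 7 → quotient 3, remainder 5
7 ÷ 5 → quotient 1, remainder 2
5 ÷ 2 → quotient 2, remainder 1
2 ÷ 1 → quotient 2, remainder 0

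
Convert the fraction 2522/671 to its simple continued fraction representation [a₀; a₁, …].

[3; 1, 3, 7, 23]

Run the Euclidean algorithm, recording each quotient:
2522 = 3·671 + 509, so a_0 = 3
671 = 1·509 + 162, so a_1 = 1
509 = 3·162 + 23, so a_2 = 3
162 = 7·23 + 1, so a_3 = 7
23 = 23·1 + 0, so a_4 = 23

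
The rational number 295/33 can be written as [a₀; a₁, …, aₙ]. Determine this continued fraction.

295 ÷ 33 → quotient 8, remainder 31
33 ÷ 31 → quotient 1, remainder 2
31 ÷ 2 → quotient 15, remainder 1
2 ÷ 1 → quotient 2, remainder 0

[8; 1, 15, 2]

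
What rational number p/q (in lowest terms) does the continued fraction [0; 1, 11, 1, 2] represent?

a_0 = 0: 0/1
a_1 = 1: 1/1
a_2 = 11: 11/12
a_3 = 1: 12/13
a_4 = 2: 35/38

35/38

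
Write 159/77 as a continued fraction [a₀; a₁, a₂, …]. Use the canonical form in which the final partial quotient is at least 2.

159 ÷ 77 → quotient 2, remainder 5
77 ÷ 5 → quotient 15, remainder 2
5 ÷ 2 → quotient 2, remainder 1
2 ÷ 1 → quotient 2, remainder 0

[2; 15, 2, 2]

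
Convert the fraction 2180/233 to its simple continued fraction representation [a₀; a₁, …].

2180 = 9·233 + 83, so a_0 = 9
233 = 2·83 + 67, so a_1 = 2
83 = 1·67 + 16, so a_2 = 1
67 = 4·16 + 3, so a_3 = 4
16 = 5·3 + 1, so a_4 = 5
3 = 3·1 + 0, so a_5 = 3

[9; 2, 1, 4, 5, 3]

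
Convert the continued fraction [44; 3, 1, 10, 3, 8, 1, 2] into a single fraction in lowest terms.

158745/3587

Starting at the tail and folding back:
Start with 2.
1 + 1/(2/1) = 1 + 1/2 = 3/2
8 + 1/(3/2) = 8 + 2/3 = 26/3
3 + 1/(26/3) = 3 + 3/26 = 81/26
10 + 1/(81/26) = 10 + 26/81 = 836/81
1 + 1/(836/81) = 1 + 81/836 = 917/836
3 + 1/(917/836) = 3 + 836/917 = 3587/917
44 + 1/(3587/917) = 44 + 917/3587 = 158745/3587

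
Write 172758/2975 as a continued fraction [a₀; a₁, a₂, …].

⌊172758/2975⌋ = 58, remainder 208
⌊2975/208⌋ = 14, remainder 63
⌊208/63⌋ = 3, remainder 19
⌊63/19⌋ = 3, remainder 6
⌊19/6⌋ = 3, remainder 1
⌊6/1⌋ = 6, remainder 0

[58; 14, 3, 3, 3, 6]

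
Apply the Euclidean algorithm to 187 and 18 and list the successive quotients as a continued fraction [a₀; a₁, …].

[10; 2, 1, 1, 3]

⌊187/18⌋ = 10, remainder 7
⌊18/7⌋ = 2, remainder 4
⌊7/4⌋ = 1, remainder 3
⌊4/3⌋ = 1, remainder 1
⌊3/1⌋ = 3, remainder 0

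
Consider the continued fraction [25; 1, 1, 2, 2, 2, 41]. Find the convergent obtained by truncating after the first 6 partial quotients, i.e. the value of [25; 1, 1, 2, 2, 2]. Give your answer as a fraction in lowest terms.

a_0 = 25: 25/1
a_1 = 1: 26/1
a_2 = 1: 51/2
a_3 = 2: 128/5
a_4 = 2: 307/12
a_5 = 2: 742/29

742/29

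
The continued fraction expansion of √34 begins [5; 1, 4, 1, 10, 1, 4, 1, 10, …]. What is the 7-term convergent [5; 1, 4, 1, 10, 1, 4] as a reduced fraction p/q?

a_0 = 5: 5/1
a_1 = 1: 6/1
a_2 = 4: 29/5
a_3 = 1: 35/6
a_4 = 10: 379/65
a_5 = 1: 414/71
a_6 = 4: 2035/349

2035/349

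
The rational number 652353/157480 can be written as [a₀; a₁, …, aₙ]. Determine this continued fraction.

652353 ÷ 157480 → quotient 4, remainder 22433
157480 ÷ 22433 → quotient 7, remainder 449
22433 ÷ 449 → quotient 49, remainder 432
449 ÷ 432 → quotient 1, remainder 17
432 ÷ 17 → quotient 25, remainder 7
17 ÷ 7 → quotient 2, remainder 3
7 ÷ 3 → quotient 2, remainder 1
3 ÷ 1 → quotient 3, remainder 0

[4; 7, 49, 1, 25, 2, 2, 3]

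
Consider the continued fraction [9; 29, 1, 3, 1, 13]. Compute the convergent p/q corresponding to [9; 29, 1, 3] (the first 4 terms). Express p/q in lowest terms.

Starting at the tail and folding back:
Start with 3.
1 + 1/(3/1) = 1 + 1/3 = 4/3
29 + 1/(4/3) = 29 + 3/4 = 119/4
9 + 1/(119/4) = 9 + 4/119 = 1075/119

1075/119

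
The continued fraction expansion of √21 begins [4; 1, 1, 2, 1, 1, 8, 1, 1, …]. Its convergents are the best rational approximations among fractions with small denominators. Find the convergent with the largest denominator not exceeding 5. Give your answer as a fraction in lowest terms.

23/5

a_0 = 4: 4/1  (≤ bound)
a_1 = 1: 5/1  (≤ bound)
a_2 = 1: 9/2  (≤ bound)
a_3 = 2: 23/5  (≤ bound)
a_4 = 1: 32/7  (> 5, stop)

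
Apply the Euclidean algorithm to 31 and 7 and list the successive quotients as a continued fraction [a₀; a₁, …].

[4; 2, 3]

31 ÷ 7 → quotient 4, remainder 3
7 ÷ 3 → quotient 2, remainder 1
3 ÷ 1 → quotient 3, remainder 0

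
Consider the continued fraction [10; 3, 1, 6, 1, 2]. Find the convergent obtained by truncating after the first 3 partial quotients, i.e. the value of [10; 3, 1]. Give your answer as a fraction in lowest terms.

Work from the innermost term outward:
Start with 1.
3 + 1/(1/1) = 3 + 1/1 = 4/1
10 + 1/(4/1) = 10 + 1/4 = 41/4

41/4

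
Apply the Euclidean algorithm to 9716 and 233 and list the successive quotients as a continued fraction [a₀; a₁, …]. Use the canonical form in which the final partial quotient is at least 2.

[41; 1, 2, 3, 23]

Repeatedly divide and take the remainder:
9716 = 41·233 + 163, so a_0 = 41
233 = 1·163 + 70, so a_1 = 1
163 = 2·70 + 23, so a_2 = 2
70 = 3·23 + 1, so a_3 = 3
23 = 23·1 + 0, so a_4 = 23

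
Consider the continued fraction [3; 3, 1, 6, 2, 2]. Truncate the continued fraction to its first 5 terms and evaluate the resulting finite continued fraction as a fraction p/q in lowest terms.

a_0 = 3: 3/1
a_1 = 3: 10/3
a_2 = 1: 13/4
a_3 = 6: 88/27
a_4 = 2: 189/58

189/58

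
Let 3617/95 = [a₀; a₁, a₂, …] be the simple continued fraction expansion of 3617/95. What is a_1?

13

Apply division with remainder until the remainder is 0:
3617 ÷ 95 → quotient 38, remainder 7
95 ÷ 7 → quotient 13, remainder 4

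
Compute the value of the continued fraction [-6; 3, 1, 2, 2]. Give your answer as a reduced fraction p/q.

Start with 2.
2 + 1/(2/1) = 2 + 1/2 = 5/2
1 + 1/(5/2) = 1 + 2/5 = 7/5
3 + 1/(7/5) = 3 + 5/7 = 26/7
-6 + 1/(26/7) = -6 + 7/26 = -149/26

-149/26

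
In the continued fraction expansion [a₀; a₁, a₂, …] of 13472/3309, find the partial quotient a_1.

13472 = 4·3309 + 236, so a_0 = 4
3309 = 14·236 + 5, so a_1 = 14

14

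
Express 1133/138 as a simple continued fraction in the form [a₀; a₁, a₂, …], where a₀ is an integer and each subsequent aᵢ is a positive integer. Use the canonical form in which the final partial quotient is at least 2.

[8; 4, 1, 3, 7]

1133 ÷ 138 → quotient 8, remainder 29
138 ÷ 29 → quotient 4, remainder 22
29 ÷ 22 → quotient 1, remainder 7
22 ÷ 7 → quotient 3, remainder 1
7 ÷ 1 → quotient 7, remainder 0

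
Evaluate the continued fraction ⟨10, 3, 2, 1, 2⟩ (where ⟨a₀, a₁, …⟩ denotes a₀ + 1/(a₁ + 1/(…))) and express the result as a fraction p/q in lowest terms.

Start with 2.
1 + 1/(2/1) = 1 + 1/2 = 3/2
2 + 1/(3/2) = 2 + 2/3 = 8/3
3 + 1/(8/3) = 3 + 3/8 = 27/8
10 + 1/(27/8) = 10 + 8/27 = 278/27

278/27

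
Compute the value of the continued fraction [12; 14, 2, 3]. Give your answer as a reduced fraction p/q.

1219/101

a_0 = 12: 12/1
a_1 = 14: 169/14
a_2 = 2: 350/29
a_3 = 3: 1219/101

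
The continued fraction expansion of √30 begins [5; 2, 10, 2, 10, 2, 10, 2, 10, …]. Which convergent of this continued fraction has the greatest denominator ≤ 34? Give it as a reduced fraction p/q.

List convergents until the denominator exceeds the bound:
a_0 = 5: 5/1  (≤ bound)
a_1 = 2: 11/2  (≤ bound)
a_2 = 10: 115/21  (≤ bound)
a_3 = 2: 241/44  (> 34, stop)

115/21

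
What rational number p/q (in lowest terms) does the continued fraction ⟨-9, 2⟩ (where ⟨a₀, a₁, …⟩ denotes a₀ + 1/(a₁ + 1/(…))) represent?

Use the convergent recurrence hₖ = aₖ·hₖ₋₁ + hₖ₋₂ (and likewise for the denominators kₖ):
a_0 = -9: -9/1
a_1 = 2: -17/2

-17/2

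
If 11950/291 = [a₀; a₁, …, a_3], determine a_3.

11950 = 41·291 + 19, so a_0 = 41
291 = 15·19 + 6, so a_1 = 15
19 = 3·6 + 1, so a_2 = 3
6 = 6·1 + 0, so a_3 = 6

6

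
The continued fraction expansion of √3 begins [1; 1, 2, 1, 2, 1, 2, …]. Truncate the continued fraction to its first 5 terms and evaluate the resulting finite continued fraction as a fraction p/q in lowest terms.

Use the convergent recurrence hₖ = aₖ·hₖ₋₁ + hₖ₋₂ (and likewise for the denominators kₖ):
a_0 = 1: 1/1
a_1 = 1: 2/1
a_2 = 2: 5/3
a_3 = 1: 7/4
a_4 = 2: 19/11

19/11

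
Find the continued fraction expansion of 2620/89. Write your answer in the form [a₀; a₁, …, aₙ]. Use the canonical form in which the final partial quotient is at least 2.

[29; 2, 3, 1, 1, 5]

Run the Euclidean algorithm, recording each quotient:
2620 = 29·89 + 39, so a_0 = 29
89 = 2·39 + 11, so a_1 = 2
39 = 3·11 + 6, so a_2 = 3
11 = 1·6 + 5, so a_3 = 1
6 = 1·5 + 1, so a_4 = 1
5 = 5·1 + 0, so a_5 = 5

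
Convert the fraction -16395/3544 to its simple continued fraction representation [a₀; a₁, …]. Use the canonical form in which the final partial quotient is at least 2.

⌊-16395/3544⌋ = -5, remainder 1325
⌊3544/1325⌋ = 2, remainder 894
⌊1325/894⌋ = 1, remainder 431
⌊894/431⌋ = 2, remainder 32
⌊431/32⌋ = 13, remainder 15
⌊32/15⌋ = 2, remainder 2
⌊15/2⌋ = 7, remainder 1
⌊2/1⌋ = 2, remainder 0

[-5; 2, 1, 2, 13, 2, 7, 2]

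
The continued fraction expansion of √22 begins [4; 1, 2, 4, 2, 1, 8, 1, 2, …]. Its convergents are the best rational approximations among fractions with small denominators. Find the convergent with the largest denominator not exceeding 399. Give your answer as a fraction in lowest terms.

List convergents until the denominator exceeds the bound:
a_0 = 4: 4/1  (≤ bound)
a_1 = 1: 5/1  (≤ bound)
a_2 = 2: 14/3  (≤ bound)
a_3 = 4: 61/13  (≤ bound)
a_4 = 2: 136/29  (≤ bound)
a_5 = 1: 197/42  (≤ bound)
a_6 = 8: 1712/365  (≤ bound)
a_7 = 1: 1909/407  (> 399, stop)

1712/365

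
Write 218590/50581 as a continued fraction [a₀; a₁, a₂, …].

[4; 3, 9, 8, 7, 15, 2]

Apply division with remainder until the remainder is 0:
218590 = 4·50581 + 16266, so a_0 = 4
50581 = 3·16266 + 1783, so a_1 = 3
16266 = 9·1783 + 219, so a_2 = 9
1783 = 8·219 + 31, so a_3 = 8
219 = 7·31 + 2, so a_4 = 7
31 = 15·2 + 1, so a_5 = 15
2 = 2·1 + 0, so a_6 = 2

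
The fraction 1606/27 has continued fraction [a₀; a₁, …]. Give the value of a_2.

⌊1606/27⌋ = 59, remainder 13
⌊27/13⌋ = 2, remainder 1
⌊13/1⌋ = 13, remainder 0

13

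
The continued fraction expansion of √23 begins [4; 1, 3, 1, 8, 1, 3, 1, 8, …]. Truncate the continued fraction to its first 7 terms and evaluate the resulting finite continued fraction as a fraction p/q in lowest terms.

916/191

a_0 = 4: 4/1
a_1 = 1: 5/1
a_2 = 3: 19/4
a_3 = 1: 24/5
a_4 = 8: 211/44
a_5 = 1: 235/49
a_6 = 3: 916/191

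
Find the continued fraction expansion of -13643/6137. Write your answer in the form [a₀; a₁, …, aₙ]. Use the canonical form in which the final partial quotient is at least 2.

-13643 ÷ 6137 → quotient -3, remainder 4768
6137 ÷ 4768 → quotient 1, remainder 1369
4768 ÷ 1369 → quotient 3, remainder 661
1369 ÷ 661 → quotient 2, remainder 47
661 ÷ 47 → quotient 14, remainder 3
47 ÷ 3 → quotient 15, remainder 2
3 ÷ 2 → quotient 1, remainder 1
2 ÷ 1 → quotient 2, remainder 0

[-3; 1, 3, 2, 14, 15, 1, 2]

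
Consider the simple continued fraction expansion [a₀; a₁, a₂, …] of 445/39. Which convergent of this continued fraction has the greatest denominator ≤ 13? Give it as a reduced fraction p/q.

57/5

a_0 = 11: 11/1  (≤ bound)
a_1 = 2: 23/2  (≤ bound)
a_2 = 2: 57/5  (≤ bound)
a_3 = 3: 194/17  (> 13, stop)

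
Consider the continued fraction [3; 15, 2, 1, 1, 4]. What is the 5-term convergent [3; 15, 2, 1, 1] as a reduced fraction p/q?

Start with 1.
1 + 1/(1/1) = 1 + 1/1 = 2/1
2 + 1/(2/1) = 2 + 1/2 = 5/2
15 + 1/(5/2) = 15 + 2/5 = 77/5
3 + 1/(77/5) = 3 + 5/77 = 236/77

236/77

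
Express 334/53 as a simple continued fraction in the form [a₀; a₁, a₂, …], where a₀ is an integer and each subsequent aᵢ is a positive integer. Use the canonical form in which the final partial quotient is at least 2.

⌊334/53⌋ = 6, remainder 16
⌊53/16⌋ = 3, remainder 5
⌊16/5⌋ = 3, remainder 1
⌊5/1⌋ = 5, remainder 0

[6; 3, 3, 5]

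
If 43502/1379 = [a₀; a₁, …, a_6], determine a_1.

1

Run the Euclidean algorithm, recording each quotient:
⌊43502/1379⌋ = 31, remainder 753
⌊1379/753⌋ = 1, remainder 626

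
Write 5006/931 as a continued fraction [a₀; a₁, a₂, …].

[5; 2, 1, 1, 1, 7, 7, 2]

⌊5006/931⌋ = 5, remainder 351
⌊931/351⌋ = 2, remainder 229
⌊351/229⌋ = 1, remainder 122
⌊229/122⌋ = 1, remainder 107
⌊122/107⌋ = 1, remainder 15
⌊107/15⌋ = 7, remainder 2
⌊15/2⌋ = 7, remainder 1
⌊2/1⌋ = 2, remainder 0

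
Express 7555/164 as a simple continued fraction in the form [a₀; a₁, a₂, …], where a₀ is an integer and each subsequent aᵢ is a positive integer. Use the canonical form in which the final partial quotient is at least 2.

7555 ÷ 164 → quotient 46, remainder 11
164 ÷ 11 → quotient 14, remainder 10
11 ÷ 10 → quotient 1, remainder 1
10 ÷ 1 → quotient 10, remainder 0

[46; 14, 1, 10]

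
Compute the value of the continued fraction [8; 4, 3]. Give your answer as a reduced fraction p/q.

Start with 3.
4 + 1/(3/1) = 4 + 1/3 = 13/3
8 + 1/(13/3) = 8 + 3/13 = 107/13

107/13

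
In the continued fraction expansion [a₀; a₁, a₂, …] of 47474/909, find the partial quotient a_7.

3

47474 = 52·909 + 206, so a_0 = 52
909 = 4·206 + 85, so a_1 = 4
206 = 2·85 + 36, so a_2 = 2
85 = 2·36 + 13, so a_3 = 2
36 = 2·13 + 10, so a_4 = 2
13 = 1·10 + 3, so a_5 = 1
10 = 3·3 + 1, so a_6 = 3
3 = 3·1 + 0, so a_7 = 3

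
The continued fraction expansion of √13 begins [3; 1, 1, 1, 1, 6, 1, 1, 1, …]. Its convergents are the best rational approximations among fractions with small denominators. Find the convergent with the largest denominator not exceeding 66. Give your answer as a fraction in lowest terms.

a_0 = 3: 3/1  (≤ bound)
a_1 = 1: 4/1  (≤ bound)
a_2 = 1: 7/2  (≤ bound)
a_3 = 1: 11/3  (≤ bound)
a_4 = 1: 18/5  (≤ bound)
a_5 = 6: 119/33  (≤ bound)
a_6 = 1: 137/38  (≤ bound)
a_7 = 1: 256/71  (> 66, stop)

137/38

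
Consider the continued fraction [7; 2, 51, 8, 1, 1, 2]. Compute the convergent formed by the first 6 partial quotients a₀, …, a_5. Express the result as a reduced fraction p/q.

Work from the innermost term outward:
Start with 1.
1 + 1/(1/1) = 1 + 1/1 = 2/1
8 + 1/(2/1) = 8 + 1/2 = 17/2
51 + 1/(17/2) = 51 + 2/17 = 869/17
2 + 1/(869/17) = 2 + 17/869 = 1755/869
7 + 1/(1755/869) = 7 + 869/1755 = 13154/1755

13154/1755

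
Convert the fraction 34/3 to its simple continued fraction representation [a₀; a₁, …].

Run the Euclidean algorithm, recording each quotient:
34 ÷ 3 → quotient 11, remainder 1
3 ÷ 1 → quotient 3, remainder 0

[11; 3]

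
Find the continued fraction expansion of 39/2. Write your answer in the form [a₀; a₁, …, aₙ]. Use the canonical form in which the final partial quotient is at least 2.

[19; 2]

Repeatedly divide and take the remainder:
39 ÷ 2 → quotient 19, remainder 1
2 ÷ 1 → quotient 2, remainder 0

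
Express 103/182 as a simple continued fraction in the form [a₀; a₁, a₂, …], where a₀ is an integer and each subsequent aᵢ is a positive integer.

[0; 1, 1, 3, 3, 2, 3]

⌊103/182⌋ = 0, remainder 103
⌊182/103⌋ = 1, remainder 79
⌊103/79⌋ = 1, remainder 24
⌊79/24⌋ = 3, remainder 7
⌊24/7⌋ = 3, remainder 3
⌊7/3⌋ = 2, remainder 1
⌊3/1⌋ = 3, remainder 0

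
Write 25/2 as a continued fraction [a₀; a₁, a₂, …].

⌊25/2⌋ = 12, remainder 1
⌊2/1⌋ = 2, remainder 0

[12; 2]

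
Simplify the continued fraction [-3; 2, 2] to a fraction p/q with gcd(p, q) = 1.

-13/5

Collapse the nested fraction from the inside out:
Start with 2.
2 + 1/(2/1) = 2 + 1/2 = 5/2
-3 + 1/(5/2) = -3 + 2/5 = -13/5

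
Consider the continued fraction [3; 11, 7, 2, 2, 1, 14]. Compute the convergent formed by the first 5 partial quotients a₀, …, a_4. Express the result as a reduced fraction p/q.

1273/412

Starting at the tail and folding back:
Start with 2.
2 + 1/(2/1) = 2 + 1/2 = 5/2
7 + 1/(5/2) = 7 + 2/5 = 37/5
11 + 1/(37/5) = 11 + 5/37 = 412/37
3 + 1/(412/37) = 3 + 37/412 = 1273/412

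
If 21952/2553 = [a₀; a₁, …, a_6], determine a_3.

Apply division with remainder until the remainder is 0:
⌊21952/2553⌋ = 8, remainder 1528
⌊2553/1528⌋ = 1, remainder 1025
⌊1528/1025⌋ = 1, remainder 503
⌊1025/503⌋ = 2, remainder 19

2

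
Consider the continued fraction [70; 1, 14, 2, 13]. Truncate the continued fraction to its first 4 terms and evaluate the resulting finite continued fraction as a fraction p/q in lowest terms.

Build up convergents one term at a time:
a_0 = 70: 70/1
a_1 = 1: 71/1
a_2 = 14: 1064/15
a_3 = 2: 2199/31

2199/31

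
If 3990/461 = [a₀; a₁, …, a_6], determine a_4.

3990 = 8·461 + 302, so a_0 = 8
461 = 1·302 + 159, so a_1 = 1
302 = 1·159 + 143, so a_2 = 1
159 = 1·143 + 16, so a_3 = 1
143 = 8·16 + 15, so a_4 = 8

8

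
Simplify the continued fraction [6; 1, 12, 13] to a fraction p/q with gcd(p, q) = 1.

1177/170

Starting at the tail and folding back:
Start with 13.
12 + 1/(13/1) = 12 + 1/13 = 157/13
1 + 1/(157/13) = 1 + 13/157 = 170/157
6 + 1/(170/157) = 6 + 157/170 = 1177/170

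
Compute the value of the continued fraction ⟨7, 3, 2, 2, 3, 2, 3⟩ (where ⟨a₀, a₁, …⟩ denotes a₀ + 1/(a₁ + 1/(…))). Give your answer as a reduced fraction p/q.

a_0 = 7: 7/1
a_1 = 3: 22/3
a_2 = 2: 51/7
a_3 = 2: 124/17
a_4 = 3: 423/58
a_5 = 2: 970/133
a_6 = 3: 3333/457

3333/457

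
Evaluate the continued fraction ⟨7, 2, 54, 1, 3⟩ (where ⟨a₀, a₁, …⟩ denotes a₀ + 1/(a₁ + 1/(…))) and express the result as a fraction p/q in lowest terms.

Build up convergents one term at a time:
a_0 = 7: 7/1
a_1 = 2: 15/2
a_2 = 54: 817/109
a_3 = 1: 832/111
a_4 = 3: 3313/442

3313/442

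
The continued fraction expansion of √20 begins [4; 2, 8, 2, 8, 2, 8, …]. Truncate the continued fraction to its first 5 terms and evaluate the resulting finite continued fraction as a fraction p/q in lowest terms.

1364/305

a_0 = 4: 4/1
a_1 = 2: 9/2
a_2 = 8: 76/17
a_3 = 2: 161/36
a_4 = 8: 1364/305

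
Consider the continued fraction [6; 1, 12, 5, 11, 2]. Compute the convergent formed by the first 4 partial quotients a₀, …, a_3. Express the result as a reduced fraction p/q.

Collapse the nested fraction from the inside out:
Start with 5.
12 + 1/(5/1) = 12 + 1/5 = 61/5
1 + 1/(61/5) = 1 + 5/61 = 66/61
6 + 1/(66/61) = 6 + 61/66 = 457/66

457/66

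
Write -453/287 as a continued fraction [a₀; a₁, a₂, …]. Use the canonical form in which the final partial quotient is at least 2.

[-2; 2, 2, 1, 2, 4, 1, 2]

-453 ÷ 287 → quotient -2, remainder 121
287 ÷ 121 → quotient 2, remainder 45
121 ÷ 45 → quotient 2, remainder 31
45 ÷ 31 → quotient 1, remainder 14
31 ÷ 14 → quotient 2, remainder 3
14 ÷ 3 → quotient 4, remainder 2
3 ÷ 2 → quotient 1, remainder 1
2 ÷ 1 → quotient 2, remainder 0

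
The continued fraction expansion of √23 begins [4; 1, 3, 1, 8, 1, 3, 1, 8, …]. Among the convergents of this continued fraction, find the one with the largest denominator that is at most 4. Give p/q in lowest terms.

19/4

List convergents until the denominator exceeds the bound:
a_0 = 4: 4/1  (≤ bound)
a_1 = 1: 5/1  (≤ bound)
a_2 = 3: 19/4  (≤ bound)
a_3 = 1: 24/5  (> 4, stop)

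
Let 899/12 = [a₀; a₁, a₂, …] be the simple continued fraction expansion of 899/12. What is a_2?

Apply division with remainder until the remainder is 0:
⌊899/12⌋ = 74, remainder 11
⌊12/11⌋ = 1, remainder 1
⌊11/1⌋ = 11, remainder 0

11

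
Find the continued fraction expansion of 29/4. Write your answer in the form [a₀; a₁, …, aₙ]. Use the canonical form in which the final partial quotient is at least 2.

Repeatedly divide and take the remainder:
29 ÷ 4 → quotient 7, remainder 1
4 ÷ 1 → quotient 4, remainder 0

[7; 4]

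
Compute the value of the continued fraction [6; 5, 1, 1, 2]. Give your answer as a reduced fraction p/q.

173/28

Collapse the nested fraction from the inside out:
Start with 2.
1 + 1/(2/1) = 1 + 1/2 = 3/2
1 + 1/(3/2) = 1 + 2/3 = 5/3
5 + 1/(5/3) = 5 + 3/5 = 28/5
6 + 1/(28/5) = 6 + 5/28 = 173/28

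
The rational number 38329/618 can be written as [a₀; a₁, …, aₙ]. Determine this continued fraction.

Run the Euclidean algorithm, recording each quotient:
38329 = 62·618 + 13, so a_0 = 62
618 = 47·13 + 7, so a_1 = 47
13 = 1·7 + 6, so a_2 = 1
7 = 1·6 + 1, so a_3 = 1
6 = 6·1 + 0, so a_4 = 6

[62; 47, 1, 1, 6]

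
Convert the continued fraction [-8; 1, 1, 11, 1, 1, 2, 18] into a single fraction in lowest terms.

-16649/2226

Use the convergent recurrence hₖ = aₖ·hₖ₋₁ + hₖ₋₂ (and likewise for the denominators kₖ):
a_0 = -8: -8/1
a_1 = 1: -7/1
a_2 = 1: -15/2
a_3 = 11: -172/23
a_4 = 1: -187/25
a_5 = 1: -359/48
a_6 = 2: -905/121
a_7 = 18: -16649/2226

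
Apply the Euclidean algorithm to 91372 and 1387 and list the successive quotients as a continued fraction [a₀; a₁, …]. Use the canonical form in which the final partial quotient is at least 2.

[65; 1, 7, 6, 3, 2, 1, 2]

⌊91372/1387⌋ = 65, remainder 1217
⌊1387/1217⌋ = 1, remainder 170
⌊1217/170⌋ = 7, remainder 27
⌊170/27⌋ = 6, remainder 8
⌊27/8⌋ = 3, remainder 3
⌊8/3⌋ = 2, remainder 2
⌊3/2⌋ = 1, remainder 1
⌊2/1⌋ = 2, remainder 0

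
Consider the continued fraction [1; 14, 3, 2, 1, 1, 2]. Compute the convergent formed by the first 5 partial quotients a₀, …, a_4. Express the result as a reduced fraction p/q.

Use the convergent recurrence hₖ = aₖ·hₖ₋₁ + hₖ₋₂ (and likewise for the denominators kₖ):
a_0 = 1: 1/1
a_1 = 14: 15/14
a_2 = 3: 46/43
a_3 = 2: 107/100
a_4 = 1: 153/143

153/143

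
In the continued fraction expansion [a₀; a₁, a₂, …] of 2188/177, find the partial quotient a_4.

Apply division with remainder until the remainder is 0:
⌊2188/177⌋ = 12, remainder 64
⌊177/64⌋ = 2, remainder 49
⌊64/49⌋ = 1, remainder 15
⌊49/15⌋ = 3, remainder 4
⌊15/4⌋ = 3, remainder 3

3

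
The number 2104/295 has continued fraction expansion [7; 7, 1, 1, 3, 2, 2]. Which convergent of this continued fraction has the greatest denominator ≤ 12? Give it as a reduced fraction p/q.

57/8

a_0 = 7: 7/1  (≤ bound)
a_1 = 7: 50/7  (≤ bound)
a_2 = 1: 57/8  (≤ bound)
a_3 = 1: 107/15  (> 12, stop)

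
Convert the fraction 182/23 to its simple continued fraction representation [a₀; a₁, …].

[7; 1, 10, 2]

Repeatedly divide and take the remainder:
182 = 7·23 + 21, so a_0 = 7
23 = 1·21 + 2, so a_1 = 1
21 = 10·2 + 1, so a_2 = 10
2 = 2·1 + 0, so a_3 = 2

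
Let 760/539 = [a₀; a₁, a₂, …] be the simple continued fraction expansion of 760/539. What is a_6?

2

760 = 1·539 + 221, so a_0 = 1
539 = 2·221 + 97, so a_1 = 2
221 = 2·97 + 27, so a_2 = 2
97 = 3·27 + 16, so a_3 = 3
27 = 1·16 + 11, so a_4 = 1
16 = 1·11 + 5, so a_5 = 1
11 = 2·5 + 1, so a_6 = 2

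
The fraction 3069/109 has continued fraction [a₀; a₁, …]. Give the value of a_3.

2

3069 = 28·109 + 17, so a_0 = 28
109 = 6·17 + 7, so a_1 = 6
17 = 2·7 + 3, so a_2 = 2
7 = 2·3 + 1, so a_3 = 2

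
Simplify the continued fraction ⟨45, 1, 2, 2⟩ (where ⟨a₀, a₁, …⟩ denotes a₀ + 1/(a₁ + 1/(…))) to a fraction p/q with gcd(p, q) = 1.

320/7

Start with 2.
2 + 1/(2/1) = 2 + 1/2 = 5/2
1 + 1/(5/2) = 1 + 2/5 = 7/5
45 + 1/(7/5) = 45 + 5/7 = 320/7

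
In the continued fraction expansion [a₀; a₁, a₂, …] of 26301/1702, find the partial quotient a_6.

Repeatedly divide and take the remainder:
26301 = 15·1702 + 771, so a_0 = 15
1702 = 2·771 + 160, so a_1 = 2
771 = 4·160 + 131, so a_2 = 4
160 = 1·131 + 29, so a_3 = 1
131 = 4·29 + 15, so a_4 = 4
29 = 1·15 + 14, so a_5 = 1
15 = 1·14 + 1, so a_6 = 1

1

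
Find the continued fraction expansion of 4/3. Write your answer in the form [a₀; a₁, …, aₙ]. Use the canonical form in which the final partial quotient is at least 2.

[1; 3]

Run the Euclidean algorithm, recording each quotient:
⌊4/3⌋ = 1, remainder 1
⌊3/1⌋ = 3, remainder 0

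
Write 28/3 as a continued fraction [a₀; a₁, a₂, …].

Repeatedly divide and take the remainder:
⌊28/3⌋ = 9, remainder 1
⌊3/1⌋ = 3, remainder 0

[9; 3]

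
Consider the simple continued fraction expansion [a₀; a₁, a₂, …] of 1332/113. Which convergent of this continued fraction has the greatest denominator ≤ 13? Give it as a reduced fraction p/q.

List convergents until the denominator exceeds the bound:
a_0 = 11: 11/1  (≤ bound)
a_1 = 1: 12/1  (≤ bound)
a_2 = 3: 47/4  (≤ bound)
a_3 = 1: 59/5  (≤ bound)
a_4 = 2: 165/14  (> 13, stop)

59/5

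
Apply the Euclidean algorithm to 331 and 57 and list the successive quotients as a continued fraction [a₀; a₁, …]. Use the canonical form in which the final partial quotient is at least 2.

[5; 1, 4, 5, 2]

Apply division with remainder until the remainder is 0:
331 = 5·57 + 46, so a_0 = 5
57 = 1·46 + 11, so a_1 = 1
46 = 4·11 + 2, so a_2 = 4
11 = 5·2 + 1, so a_3 = 5
2 = 2·1 + 0, so a_4 = 2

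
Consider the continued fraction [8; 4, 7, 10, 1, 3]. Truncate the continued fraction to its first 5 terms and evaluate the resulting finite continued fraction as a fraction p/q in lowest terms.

2662/323

a_0 = 8: 8/1
a_1 = 4: 33/4
a_2 = 7: 239/29
a_3 = 10: 2423/294
a_4 = 1: 2662/323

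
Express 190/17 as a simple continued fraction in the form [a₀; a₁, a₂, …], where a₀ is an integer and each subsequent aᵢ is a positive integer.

[11; 5, 1, 2]

Repeatedly divide and take the remainder:
⌊190/17⌋ = 11, remainder 3
⌊17/3⌋ = 5, remainder 2
⌊3/2⌋ = 1, remainder 1
⌊2/1⌋ = 2, remainder 0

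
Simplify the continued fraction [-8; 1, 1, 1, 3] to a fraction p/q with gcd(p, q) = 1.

-81/11

Use the convergent recurrence hₖ = aₖ·hₖ₋₁ + hₖ₋₂ (and likewise for the denominators kₖ):
a_0 = -8: -8/1
a_1 = 1: -7/1
a_2 = 1: -15/2
a_3 = 1: -22/3
a_4 = 3: -81/11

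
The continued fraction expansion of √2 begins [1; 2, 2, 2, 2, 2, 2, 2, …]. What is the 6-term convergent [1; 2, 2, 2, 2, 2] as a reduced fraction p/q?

99/70

Use the convergent recurrence hₖ = aₖ·hₖ₋₁ + hₖ₋₂ (and likewise for the denominators kₖ):
a_0 = 1: 1/1
a_1 = 2: 3/2
a_2 = 2: 7/5
a_3 = 2: 17/12
a_4 = 2: 41/29
a_5 = 2: 99/70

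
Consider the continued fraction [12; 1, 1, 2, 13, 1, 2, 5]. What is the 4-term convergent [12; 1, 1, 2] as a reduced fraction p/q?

Collapse the nested fraction from the inside out:
Start with 2.
1 + 1/(2/1) = 1 + 1/2 = 3/2
1 + 1/(3/2) = 1 + 2/3 = 5/3
12 + 1/(5/3) = 12 + 3/5 = 63/5

63/5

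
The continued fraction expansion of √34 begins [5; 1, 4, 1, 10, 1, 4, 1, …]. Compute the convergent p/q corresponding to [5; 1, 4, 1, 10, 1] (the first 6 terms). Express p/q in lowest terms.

a_0 = 5: 5/1
a_1 = 1: 6/1
a_2 = 4: 29/5
a_3 = 1: 35/6
a_4 = 10: 379/65
a_5 = 1: 414/71

414/71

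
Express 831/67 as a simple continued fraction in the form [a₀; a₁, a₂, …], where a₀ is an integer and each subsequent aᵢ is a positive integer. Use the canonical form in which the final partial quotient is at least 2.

[12; 2, 2, 13]

Run the Euclidean algorithm, recording each quotient:
⌊831/67⌋ = 12, remainder 27
⌊67/27⌋ = 2, remainder 13
⌊27/13⌋ = 2, remainder 1
⌊13/1⌋ = 13, remainder 0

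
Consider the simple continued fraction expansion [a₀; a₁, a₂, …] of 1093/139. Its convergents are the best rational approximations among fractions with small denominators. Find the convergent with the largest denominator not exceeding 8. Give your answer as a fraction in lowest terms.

List convergents until the denominator exceeds the bound:
a_0 = 7: 7/1  (≤ bound)
a_1 = 1: 8/1  (≤ bound)
a_2 = 6: 55/7  (≤ bound)
a_3 = 3: 173/22  (> 8, stop)

55/7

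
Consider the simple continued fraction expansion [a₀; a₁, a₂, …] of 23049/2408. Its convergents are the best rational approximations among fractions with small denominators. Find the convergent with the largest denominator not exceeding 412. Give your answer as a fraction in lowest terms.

List convergents until the denominator exceeds the bound:
a_0 = 9: 9/1  (≤ bound)
a_1 = 1: 10/1  (≤ bound)
a_2 = 1: 19/2  (≤ bound)
a_3 = 2: 48/5  (≤ bound)
a_4 = 1: 67/7  (≤ bound)
a_5 = 48: 3264/341  (≤ bound)
a_6 = 2: 6595/689  (> 412, stop)

3264/341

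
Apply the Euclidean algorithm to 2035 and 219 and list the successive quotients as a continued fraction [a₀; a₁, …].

Apply division with remainder until the remainder is 0:
⌊2035/219⌋ = 9, remainder 64
⌊219/64⌋ = 3, remainder 27
⌊64/27⌋ = 2, remainder 10
⌊27/10⌋ = 2, remainder 7
⌊10/7⌋ = 1, remainder 3
⌊7/3⌋ = 2, remainder 1
⌊3/1⌋ = 3, remainder 0

[9; 3, 2, 2, 1, 2, 3]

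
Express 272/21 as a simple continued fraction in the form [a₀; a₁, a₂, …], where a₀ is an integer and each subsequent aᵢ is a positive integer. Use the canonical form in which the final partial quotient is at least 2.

272 = 12·21 + 20, so a_0 = 12
21 = 1·20 + 1, so a_1 = 1
20 = 20·1 + 0, so a_2 = 20

[12; 1, 20]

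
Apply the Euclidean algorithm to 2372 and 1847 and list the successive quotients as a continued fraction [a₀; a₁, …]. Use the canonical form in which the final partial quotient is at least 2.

[1; 3, 1, 1, 13, 3, 6]

Run the Euclidean algorithm, recording each quotient:
2372 ÷ 1847 → quotient 1, remainder 525
1847 ÷ 525 → quotient 3, remainder 272
525 ÷ 272 → quotient 1, remainder 253
272 ÷ 253 → quotient 1, remainder 19
253 ÷ 19 → quotient 13, remainder 6
19 ÷ 6 → quotient 3, remainder 1
6 ÷ 1 → quotient 6, remainder 0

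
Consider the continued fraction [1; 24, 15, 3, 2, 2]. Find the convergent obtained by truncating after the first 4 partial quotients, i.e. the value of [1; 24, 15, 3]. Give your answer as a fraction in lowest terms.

a_0 = 1: 1/1
a_1 = 24: 25/24
a_2 = 15: 376/361
a_3 = 3: 1153/1107

1153/1107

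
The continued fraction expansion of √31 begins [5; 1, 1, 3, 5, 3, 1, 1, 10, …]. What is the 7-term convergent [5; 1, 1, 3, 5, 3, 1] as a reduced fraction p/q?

a_0 = 5: 5/1
a_1 = 1: 6/1
a_2 = 1: 11/2
a_3 = 3: 39/7
a_4 = 5: 206/37
a_5 = 3: 657/118
a_6 = 1: 863/155

863/155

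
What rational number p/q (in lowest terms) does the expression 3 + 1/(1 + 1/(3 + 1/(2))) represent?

34/9

Start with 2.
3 + 1/(2/1) = 3 + 1/2 = 7/2
1 + 1/(7/2) = 1 + 2/7 = 9/7
3 + 1/(9/7) = 3 + 7/9 = 34/9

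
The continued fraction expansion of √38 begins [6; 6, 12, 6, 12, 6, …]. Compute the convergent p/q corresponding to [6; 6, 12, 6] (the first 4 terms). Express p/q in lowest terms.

2737/444

Starting at the tail and folding back:
Start with 6.
12 + 1/(6/1) = 12 + 1/6 = 73/6
6 + 1/(73/6) = 6 + 6/73 = 444/73
6 + 1/(444/73) = 6 + 73/444 = 2737/444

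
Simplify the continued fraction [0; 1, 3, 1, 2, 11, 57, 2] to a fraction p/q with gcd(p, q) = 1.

Compute successive convergents:
a_0 = 0: 0/1
a_1 = 1: 1/1
a_2 = 3: 3/4
a_3 = 1: 4/5
a_4 = 2: 11/14
a_5 = 11: 125/159
a_6 = 57: 7136/9077
a_7 = 2: 14397/18313

14397/18313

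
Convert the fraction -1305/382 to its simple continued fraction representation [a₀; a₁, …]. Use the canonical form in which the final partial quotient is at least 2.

[-4; 1, 1, 2, 2, 15, 2]

-1305 ÷ 382 → quotient -4, remainder 223
382 ÷ 223 → quotient 1, remainder 159
223 ÷ 159 → quotient 1, remainder 64
159 ÷ 64 → quotient 2, remainder 31
64 ÷ 31 → quotient 2, remainder 2
31 ÷ 2 → quotient 15, remainder 1
2 ÷ 1 → quotient 2, remainder 0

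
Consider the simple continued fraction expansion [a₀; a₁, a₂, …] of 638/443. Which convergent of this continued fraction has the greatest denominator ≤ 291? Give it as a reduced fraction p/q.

301/209

List convergents until the denominator exceeds the bound:
a_0 = 1: 1/1  (≤ bound)
a_1 = 2: 3/2  (≤ bound)
a_2 = 3: 10/7  (≤ bound)
a_3 = 1: 13/9  (≤ bound)
a_4 = 2: 36/25  (≤ bound)
a_5 = 8: 301/209  (≤ bound)
a_6 = 2: 638/443  (> 291, stop)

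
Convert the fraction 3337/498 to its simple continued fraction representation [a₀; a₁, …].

⌊3337/498⌋ = 6, remainder 349
⌊498/349⌋ = 1, remainder 149
⌊349/149⌋ = 2, remainder 51
⌊149/51⌋ = 2, remainder 47
⌊51/47⌋ = 1, remainder 4
⌊47/4⌋ = 11, remainder 3
⌊4/3⌋ = 1, remainder 1
⌊3/1⌋ = 3, remainder 0

[6; 1, 2, 2, 1, 11, 1, 3]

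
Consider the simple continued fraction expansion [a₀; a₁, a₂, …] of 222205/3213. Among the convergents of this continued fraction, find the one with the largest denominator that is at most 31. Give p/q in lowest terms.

a_0 = 69: 69/1  (≤ bound)
a_1 = 6: 415/6  (≤ bound)
a_2 = 3: 1314/19  (≤ bound)
a_3 = 12: 16183/234  (> 31, stop)

1314/19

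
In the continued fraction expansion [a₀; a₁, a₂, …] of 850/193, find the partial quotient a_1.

2

Run the Euclidean algorithm, recording each quotient:
⌊850/193⌋ = 4, remainder 78
⌊193/78⌋ = 2, remainder 37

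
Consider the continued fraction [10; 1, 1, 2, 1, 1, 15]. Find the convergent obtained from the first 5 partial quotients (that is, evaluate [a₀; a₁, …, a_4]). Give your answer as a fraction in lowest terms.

Start with 1.
2 + 1/(1/1) = 2 + 1/1 = 3/1
1 + 1/(3/1) = 1 + 1/3 = 4/3
1 + 1/(4/3) = 1 + 3/4 = 7/4
10 + 1/(7/4) = 10 + 4/7 = 74/7

74/7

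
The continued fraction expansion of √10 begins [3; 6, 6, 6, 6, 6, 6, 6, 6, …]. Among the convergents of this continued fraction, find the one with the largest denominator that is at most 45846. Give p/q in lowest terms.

27379/8658

a_0 = 3: 3/1  (≤ bound)
a_1 = 6: 19/6  (≤ bound)
a_2 = 6: 117/37  (≤ bound)
a_3 = 6: 721/228  (≤ bound)
a_4 = 6: 4443/1405  (≤ bound)
a_5 = 6: 27379/8658  (≤ bound)
a_6 = 6: 168717/53353  (> 45846, stop)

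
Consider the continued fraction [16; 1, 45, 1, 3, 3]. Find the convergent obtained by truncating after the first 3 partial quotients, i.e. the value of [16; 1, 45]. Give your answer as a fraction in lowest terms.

a_0 = 16: 16/1
a_1 = 1: 17/1
a_2 = 45: 781/46

781/46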